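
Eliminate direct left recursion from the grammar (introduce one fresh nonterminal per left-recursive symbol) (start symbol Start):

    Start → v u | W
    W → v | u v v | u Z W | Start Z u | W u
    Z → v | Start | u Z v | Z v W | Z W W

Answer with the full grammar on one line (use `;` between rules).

Start → v u | W; W → v W1 | u v v W1 | u Z W W1 | Start Z u W1; Z → v Z1 | Start Z1 | u Z v Z1; W1 → u W1 | ε; Z1 → v W Z1 | W W Z1 | ε

Directly left-recursive nonterminals: W, Z.
For W: α = {u}, β = {v, u v v, u Z W, Start Z u}. Rewrite as W → β W1 and W1 → α W1 | ε.
For Z: α = {v W, W W}, β = {v, Start, u Z v}. Rewrite as Z → β Z1 and Z1 → α Z1 | ε.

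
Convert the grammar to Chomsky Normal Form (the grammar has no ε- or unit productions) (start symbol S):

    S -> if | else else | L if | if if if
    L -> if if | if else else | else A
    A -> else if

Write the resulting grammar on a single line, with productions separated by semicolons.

Introduce a nonterminal for each terminal appearing in a rule of length ≥ 2: X1 → else, X2 → if.
Binarize each right-hand side of length ≥ 3 by chaining fresh nonterminals (Y1, Y2, …): affected rules were S → X2 X2 X2; L → X2 X1 X1.

S -> if | X1 X1 | L X2 | X2 Y1; L -> X2 X2 | X2 Y2 | X1 A; A -> X1 X2; X1 -> else; X2 -> if; Y1 -> X2 X2; Y2 -> X1 X1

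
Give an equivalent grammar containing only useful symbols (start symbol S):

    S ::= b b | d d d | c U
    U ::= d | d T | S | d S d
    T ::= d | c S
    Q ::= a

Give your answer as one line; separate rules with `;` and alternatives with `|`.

S ::= b b | d d d | c U; U ::= d | d T | S | d S d; T ::= d | c S

Generating nonterminals: {Q, S, T, U}.
Reachable from S after that: {S, T, U}.
Removed useless symbols: {Q} and every production mentioning them.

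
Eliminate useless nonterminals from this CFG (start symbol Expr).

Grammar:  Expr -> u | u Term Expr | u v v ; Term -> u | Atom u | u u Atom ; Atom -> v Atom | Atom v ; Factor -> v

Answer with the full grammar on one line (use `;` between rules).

Expr -> u | u Term Expr | u v v; Term -> u

Generating nonterminals: {Expr, Factor, Term}.
Reachable from Expr after that: {Expr, Term}.
Removed useless symbols: {Atom, Factor} and every production mentioning them.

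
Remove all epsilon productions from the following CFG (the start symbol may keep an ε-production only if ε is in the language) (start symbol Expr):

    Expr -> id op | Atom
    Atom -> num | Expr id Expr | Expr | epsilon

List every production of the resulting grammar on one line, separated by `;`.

Nullable nonterminals: {Atom, Expr}.
ε ∈ L(G) since Expr is nullable, so keep Expr → ε.
Expand every rule over subsets of its nullable positions: Atom → Expr id Expr gives Expr id Expr | Expr id | id Expr | id.

Expr -> id op | Atom | ε; Atom -> num | Expr id Expr | Expr id | id Expr | id | Expr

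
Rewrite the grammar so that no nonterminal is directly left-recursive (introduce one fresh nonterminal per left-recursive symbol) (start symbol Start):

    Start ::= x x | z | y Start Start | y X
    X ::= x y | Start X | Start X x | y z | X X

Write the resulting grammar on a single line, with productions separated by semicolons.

Left recursion appears on X.
For X: α = {X}, β = {x y, Start X, Start X x, y z}. Rewrite as X → β X1 and X1 → α X1 | ε.

Start ::= x x | z | y Start Start | y X; X ::= x y X1 | Start X X1 | Start X x X1 | y z X1; X1 ::= X X1 | ε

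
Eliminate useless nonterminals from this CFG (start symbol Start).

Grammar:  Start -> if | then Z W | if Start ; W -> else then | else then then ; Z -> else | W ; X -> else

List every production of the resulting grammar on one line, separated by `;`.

Start -> if | then Z W | if Start; W -> else then | else then then; Z -> else | W

Generating nonterminals: {Start, W, X, Z}.
Reachable from Start after that: {Start, W, Z}.
Removed useless symbols: {X} and every production mentioning them.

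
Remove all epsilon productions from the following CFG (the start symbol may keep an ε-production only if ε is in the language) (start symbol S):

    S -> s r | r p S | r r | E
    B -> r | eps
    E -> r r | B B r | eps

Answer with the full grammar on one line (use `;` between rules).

S -> s r | r p S | r p | r r | E | eps; B -> r; E -> r r | B B r | B r | r

Nullable set = {B, E, S}.
ε ∈ L(G) since S is nullable, so keep S → ε.
Expand every rule over subsets of its nullable positions: S → r p S gives r p S | r p. E → B B r gives B B r | B r | r.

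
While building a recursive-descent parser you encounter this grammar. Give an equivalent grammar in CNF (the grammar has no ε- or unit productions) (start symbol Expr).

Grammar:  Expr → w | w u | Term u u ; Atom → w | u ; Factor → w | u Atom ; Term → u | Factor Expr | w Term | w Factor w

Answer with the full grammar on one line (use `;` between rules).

Introduce a nonterminal for each terminal appearing in a rule of length ≥ 2: X1 → w, X2 → u.
Binarize each right-hand side of length ≥ 3 by chaining fresh nonterminals (Y1, Y2, …): affected rules were Expr → Term X2 X2; Term → X1 Factor X1.

Expr → w | X1 X2 | Term Y1; Atom → w | u; Factor → w | X2 Atom; Term → u | Factor Expr | X1 Term | X1 Y2; X1 → w; X2 → u; Y1 → X2 X2; Y2 → Factor X1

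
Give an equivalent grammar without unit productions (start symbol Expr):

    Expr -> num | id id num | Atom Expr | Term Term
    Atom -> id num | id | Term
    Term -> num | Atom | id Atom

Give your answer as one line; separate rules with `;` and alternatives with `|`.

Unit pairs: Atom ⇒* {Term}; Term ⇒* {Atom}.
For each unit pair (A, B), copy every non-unit production of B to A, then drop all unit productions.

Expr -> num | id id num | Atom Expr | Term Term; Atom -> num | id Atom | id num | id; Term -> num | id Atom | id num | id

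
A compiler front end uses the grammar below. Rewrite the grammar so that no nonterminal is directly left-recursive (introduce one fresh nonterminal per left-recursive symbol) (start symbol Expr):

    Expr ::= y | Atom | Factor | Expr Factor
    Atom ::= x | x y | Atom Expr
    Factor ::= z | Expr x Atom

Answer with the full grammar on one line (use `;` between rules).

Expr, Atom are directly left-recursive.
For Expr: α = {Factor}, β = {y, Atom, Factor}. Rewrite as Expr → β Expr1 and Expr1 → α Expr1 | ε.
For Atom: α = {Expr}, β = {x, x y}. Rewrite as Atom → β Atom1 and Atom1 → α Atom1 | ε.

Expr ::= y Expr1 | Atom Expr1 | Factor Expr1; Atom ::= x Atom1 | x y Atom1; Factor ::= z | Expr x Atom; Expr1 ::= Factor Expr1 | ε; Atom1 ::= Expr Atom1 | ε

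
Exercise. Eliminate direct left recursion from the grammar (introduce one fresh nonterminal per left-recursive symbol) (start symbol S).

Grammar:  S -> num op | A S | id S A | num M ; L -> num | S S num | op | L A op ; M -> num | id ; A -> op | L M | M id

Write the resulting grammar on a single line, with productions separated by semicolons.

S -> num op | A S | id S A | num M; L -> num L' | S S num L' | op L'; M -> num | id; A -> op | L M | M id; L' -> A op L' | ε

L is directly left-recursive.
For L: α = {A op}, β = {num, S S num, op}. Rewrite as L → β L' and L' → α L' | ε.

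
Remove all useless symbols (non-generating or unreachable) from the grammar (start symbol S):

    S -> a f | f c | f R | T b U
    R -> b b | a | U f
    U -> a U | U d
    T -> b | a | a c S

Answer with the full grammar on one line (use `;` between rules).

S -> a f | f c | f R; R -> b b | a

Generating nonterminals: {R, S, T}.
Reachable from S after that: {R, S}.
Removed useless symbols: {T, U} and every production mentioning them.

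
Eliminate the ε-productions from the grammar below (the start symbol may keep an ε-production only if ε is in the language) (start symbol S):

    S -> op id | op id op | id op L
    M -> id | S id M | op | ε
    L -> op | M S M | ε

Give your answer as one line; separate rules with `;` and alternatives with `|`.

S -> op id | op id op | id op L | id op; M -> id | S id M | S id | op; L -> op | M S M | M S | S M | S

Nullable nonterminals: {L, M}.
ε ∉ L(G), so no ε-production is kept.
For each production, add variants omitting each subset of nullable occurrences: S → id op L gives id op L | id op. M → S id M gives S id M | S id. L → M S M gives M S M | M S | S M | S.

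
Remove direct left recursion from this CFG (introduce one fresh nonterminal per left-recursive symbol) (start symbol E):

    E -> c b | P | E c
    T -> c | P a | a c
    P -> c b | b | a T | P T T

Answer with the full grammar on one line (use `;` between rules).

E -> c b E' | P E'; T -> c | P a | a c; P -> c b P' | b P' | a T P'; E' -> c E' | ε; P' -> T T P' | ε

Left recursion appears on E, P.
For E: α = {c}, β = {c b, P}. Rewrite as E → β E' and E' → α E' | ε.
For P: α = {T T}, β = {c b, b, a T}. Rewrite as P → β P' and P' → α P' | ε.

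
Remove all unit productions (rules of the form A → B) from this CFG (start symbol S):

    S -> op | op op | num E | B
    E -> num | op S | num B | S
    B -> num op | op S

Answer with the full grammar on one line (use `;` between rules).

S -> num op | op S | op | op op | num E; E -> num op | op S | num | num B | op | op op | num E; B -> num op | op S

Unit pairs: E ⇒* {B, S}; S ⇒* {B}.
For every A with A ⇒* B via unit rules, add B's non-unit alternatives to A; then delete every rule of the form X → Y.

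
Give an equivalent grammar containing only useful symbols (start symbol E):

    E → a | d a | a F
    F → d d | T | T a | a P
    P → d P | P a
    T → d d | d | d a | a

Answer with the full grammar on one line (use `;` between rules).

E → a | d a | a F; F → d d | T | T a; T → d d | d | d a | a

Generating nonterminals: {E, F, T}.
Reachable from E after that: {E, F, T}.
Removed useless symbols: {P} and every production mentioning them.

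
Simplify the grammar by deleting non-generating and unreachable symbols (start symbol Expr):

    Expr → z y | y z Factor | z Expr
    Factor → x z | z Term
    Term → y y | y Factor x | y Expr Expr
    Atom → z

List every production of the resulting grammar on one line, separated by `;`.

Expr → z y | y z Factor | z Expr; Factor → x z | z Term; Term → y y | y Factor x | y Expr Expr

Generating nonterminals: {Atom, Expr, Factor, Term}.
Reachable from Expr after that: {Expr, Factor, Term}.
Removed useless symbols: {Atom} and every production mentioning them.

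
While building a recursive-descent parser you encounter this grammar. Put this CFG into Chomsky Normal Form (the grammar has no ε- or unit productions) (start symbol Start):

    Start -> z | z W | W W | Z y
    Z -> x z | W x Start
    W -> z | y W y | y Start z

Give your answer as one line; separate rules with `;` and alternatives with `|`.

Start -> z | X1 W | W W | Z X2; Z -> X3 X1 | W Y1; W -> z | X2 Y2 | X2 Y3; X1 -> z; X2 -> y; X3 -> x; Y1 -> X3 Start; Y2 -> W X2; Y3 -> Start X1

Introduce a nonterminal for each terminal appearing in a rule of length ≥ 2: X1 → z, X2 → y, X3 → x.
Binarize each right-hand side of length ≥ 3 by chaining fresh nonterminals (Y1, Y2, …): affected rules were Z → W X3 Start; W → X2 W X2; W → X2 Start X1.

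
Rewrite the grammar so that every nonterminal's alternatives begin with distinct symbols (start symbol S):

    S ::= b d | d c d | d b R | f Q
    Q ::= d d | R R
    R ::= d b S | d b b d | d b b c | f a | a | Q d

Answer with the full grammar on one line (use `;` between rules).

S ::= b d | f Q | d S'; Q ::= d d | R R; R ::= f a | a | Q d | d b R'; S' ::= c d | b R; R' ::= S | b R''; R'' ::= d | c

S has alternatives sharing prefix 'd': factor to S → d S' with S' → c d | b R.
R has alternatives sharing prefix 'd b': factor to R → d b R' with R' → S | b d | b c.
R' has alternatives sharing prefix 'b': factor to R' → b R'' with R'' → d | c.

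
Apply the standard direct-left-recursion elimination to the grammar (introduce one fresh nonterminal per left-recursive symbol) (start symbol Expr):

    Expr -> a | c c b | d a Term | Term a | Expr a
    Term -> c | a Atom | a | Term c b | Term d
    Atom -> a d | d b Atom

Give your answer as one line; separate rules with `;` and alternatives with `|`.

Expr -> a Expr1 | c c b Expr1 | d a Term Expr1 | Term a Expr1; Term -> c Term1 | a Atom Term1 | a Term1; Atom -> a d | d b Atom; Expr1 -> a Expr1 | ε; Term1 -> c b Term1 | d Term1 | ε

Expr, Term are directly left-recursive.
For Expr: α = {a}, β = {a, c c b, d a Term, Term a}. Rewrite as Expr → β Expr1 and Expr1 → α Expr1 | ε.
For Term: α = {c b, d}, β = {c, a Atom, a}. Rewrite as Term → β Term1 and Term1 → α Term1 | ε.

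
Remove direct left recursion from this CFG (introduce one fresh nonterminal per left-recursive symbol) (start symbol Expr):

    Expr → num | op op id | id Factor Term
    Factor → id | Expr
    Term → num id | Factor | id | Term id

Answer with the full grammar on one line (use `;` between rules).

Expr → num | op op id | id Factor Term; Factor → id | Expr; Term → num id Term1 | Factor Term1 | id Term1; Term1 → id Term1 | ε

Term is directly left-recursive.
For Term: α = {id}, β = {num id, Factor, id}. Rewrite as Term → β Term1 and Term1 → α Term1 | ε.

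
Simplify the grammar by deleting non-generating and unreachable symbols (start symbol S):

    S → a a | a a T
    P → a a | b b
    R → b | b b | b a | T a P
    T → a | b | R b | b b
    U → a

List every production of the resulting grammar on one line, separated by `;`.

Generating nonterminals: {P, R, S, T, U}.
Reachable from S after that: {P, R, S, T}.
Removed useless symbols: {U} and every production mentioning them.

S → a a | a a T; P → a a | b b; R → b | b b | b a | T a P; T → a | b | R b | b b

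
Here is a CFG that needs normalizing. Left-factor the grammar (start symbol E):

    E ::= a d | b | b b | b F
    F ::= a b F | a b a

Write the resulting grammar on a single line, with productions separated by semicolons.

E has alternatives sharing prefix 'b': factor to E → b E' with E' → ε | b | F.
F has alternatives sharing prefix 'a b': factor to F → a b F' with F' → F | a.

E ::= a d | b E'; F ::= a b F'; E' ::= ε | b | F; F' ::= F | a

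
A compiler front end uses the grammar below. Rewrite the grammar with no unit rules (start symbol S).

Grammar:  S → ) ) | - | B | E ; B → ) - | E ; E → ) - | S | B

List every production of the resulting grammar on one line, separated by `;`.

Unit pairs: B ⇒* {E, S}; E ⇒* {B, S}; S ⇒* {B, E}.
Replace each nonterminal's rules with the union of the non-unit rules of every nonterminal it unit-derives.

S → ) - | ) ) | -; B → ) - | ) ) | -; E → ) - | ) ) | -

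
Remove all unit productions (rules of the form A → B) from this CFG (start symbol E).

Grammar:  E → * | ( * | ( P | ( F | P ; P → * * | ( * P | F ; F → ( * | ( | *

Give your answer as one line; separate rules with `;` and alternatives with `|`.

Unit pairs: E ⇒* {F, P}; P ⇒* {F}.
Replace each nonterminal's rules with the union of the non-unit rules of every nonterminal it unit-derives.

E → * | ( * | ( P | ( F | * * | ( * P | (; P → ( * | ( | * | * * | ( * P; F → ( * | ( | *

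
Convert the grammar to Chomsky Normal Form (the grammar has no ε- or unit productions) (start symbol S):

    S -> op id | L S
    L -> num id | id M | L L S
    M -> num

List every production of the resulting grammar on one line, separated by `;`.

S -> X1 X2 | L S; L -> X3 X2 | X2 M | L Y1; M -> num; X1 -> op; X2 -> id; X3 -> num; Y1 -> L S

Introduce a nonterminal for each terminal appearing in a rule of length ≥ 2: X1 → op, X2 → id, X3 → num.
Binarize each right-hand side of length ≥ 3 by chaining fresh nonterminals (Y1, Y2, …): affected rules were L → L L S.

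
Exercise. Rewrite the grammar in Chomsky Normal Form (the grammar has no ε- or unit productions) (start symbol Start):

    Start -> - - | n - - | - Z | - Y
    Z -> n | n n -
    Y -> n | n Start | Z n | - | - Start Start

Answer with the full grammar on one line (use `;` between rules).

Start -> X1 X1 | X2 Y1 | X1 Z | X1 Y; Z -> n | X2 Y2; Y -> n | X2 Start | Z X2 | - | X1 Y3; X1 -> -; X2 -> n; Y1 -> X1 X1; Y2 -> X2 X1; Y3 -> Start Start

Introduce a nonterminal for each terminal appearing in a rule of length ≥ 2: X1 → -, X2 → n.
Binarize each right-hand side of length ≥ 3 by chaining fresh nonterminals (Y1, Y2, …): affected rules were Start → X2 X1 X1; Z → X2 X2 X1; Y → X1 Start Start.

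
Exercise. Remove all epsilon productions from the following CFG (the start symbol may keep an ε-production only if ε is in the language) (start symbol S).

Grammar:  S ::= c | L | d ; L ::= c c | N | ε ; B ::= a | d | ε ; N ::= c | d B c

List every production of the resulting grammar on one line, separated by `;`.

S ::= c | L | d | ε; L ::= c c | N; B ::= a | d; N ::= c | d B c | d c

Nullable nonterminals: {B, L, S}.
ε ∈ L(G) since S is nullable, so keep S → ε.
Expand every rule over subsets of its nullable positions: N → d B c gives d B c | d c.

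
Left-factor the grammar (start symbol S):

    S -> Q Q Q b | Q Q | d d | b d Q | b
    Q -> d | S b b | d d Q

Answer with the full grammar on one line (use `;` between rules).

S has alternatives sharing prefix 'Q Q': factor to S → Q Q S' with S' → Q b | ε.
S has alternatives sharing prefix 'b': factor to S → b S'' with S'' → d Q | ε.
Q has alternatives sharing prefix 'd': factor to Q → d Q' with Q' → ε | d Q.

S -> d d | Q Q S' | b S''; Q -> S b b | d Q'; S' -> Q b | ε; S'' -> d Q | ε; Q' -> ε | d Q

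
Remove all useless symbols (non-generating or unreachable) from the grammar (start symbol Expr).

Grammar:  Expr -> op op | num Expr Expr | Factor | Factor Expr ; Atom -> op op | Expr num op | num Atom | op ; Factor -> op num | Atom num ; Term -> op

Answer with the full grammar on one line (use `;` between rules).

Expr -> op op | num Expr Expr | Factor | Factor Expr; Atom -> op op | Expr num op | num Atom | op; Factor -> op num | Atom num

Generating nonterminals: {Atom, Expr, Factor, Term}.
Reachable from Expr after that: {Atom, Expr, Factor}.
Removed useless symbols: {Term} and every production mentioning them.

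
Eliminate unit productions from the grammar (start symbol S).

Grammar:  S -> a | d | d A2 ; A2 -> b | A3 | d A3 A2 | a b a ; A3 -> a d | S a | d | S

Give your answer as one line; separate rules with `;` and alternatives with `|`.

Unit pairs: A2 ⇒* {A3, S}; A3 ⇒* {S}.
Replace each nonterminal's rules with the union of the non-unit rules of every nonterminal it unit-derives.

S -> a | d | d A2; A2 -> b | d A3 A2 | a b a | a | d | d A2 | a d | S a; A3 -> a | d | d A2 | a d | S a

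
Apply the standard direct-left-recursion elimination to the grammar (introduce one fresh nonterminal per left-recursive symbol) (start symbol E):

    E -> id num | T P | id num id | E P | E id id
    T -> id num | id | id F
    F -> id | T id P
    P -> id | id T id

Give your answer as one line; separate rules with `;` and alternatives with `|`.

E -> id num E' | T P E' | id num id E'; T -> id num | id | id F; F -> id | T id P; P -> id | id T id; E' -> P E' | id id E' | ε

Directly left-recursive nonterminal: E.
For E: α = {P, id id}, β = {id num, T P, id num id}. Rewrite as E → β E' and E' → α E' | ε.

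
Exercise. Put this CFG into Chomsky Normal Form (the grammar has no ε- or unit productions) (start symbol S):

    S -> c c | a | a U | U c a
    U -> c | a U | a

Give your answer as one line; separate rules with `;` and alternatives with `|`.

Introduce a nonterminal for each terminal appearing in a rule of length ≥ 2: X1 → c, X2 → a.
Binarize each right-hand side of length ≥ 3 by chaining fresh nonterminals (Y1, Y2, …): affected rules were S → U X1 X2.

S -> X1 X1 | a | X2 U | U Y1; U -> c | X2 U | a; X1 -> c; X2 -> a; Y1 -> X1 X2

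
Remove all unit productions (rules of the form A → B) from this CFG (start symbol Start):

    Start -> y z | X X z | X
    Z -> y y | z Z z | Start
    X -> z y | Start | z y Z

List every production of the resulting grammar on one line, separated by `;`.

Unit pairs: Start ⇒* {X}; X ⇒* {Start}; Z ⇒* {Start, X}.
For each unit pair (A, B), copy every non-unit production of B to A, then drop all unit productions.

Start -> y z | X X z | z y | z y Z; Z -> y y | z Z z | y z | X X z | z y | z y Z; X -> y z | X X z | z y | z y Z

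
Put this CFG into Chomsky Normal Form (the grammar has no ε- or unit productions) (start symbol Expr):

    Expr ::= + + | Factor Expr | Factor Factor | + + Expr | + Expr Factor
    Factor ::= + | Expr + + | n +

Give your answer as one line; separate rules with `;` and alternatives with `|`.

Expr ::= X1 X1 | Factor Expr | Factor Factor | X1 Y1 | X1 Y2; Factor ::= + | Expr Y3 | X2 X1; X1 ::= +; X2 ::= n; Y1 ::= X1 Expr; Y2 ::= Expr Factor; Y3 ::= X1 X1

Introduce a nonterminal for each terminal appearing in a rule of length ≥ 2: X1 → +, X2 → n.
Binarize each right-hand side of length ≥ 3 by chaining fresh nonterminals (Y1, Y2, …): affected rules were Expr → X1 X1 Expr; Expr → X1 Expr Factor; Factor → Expr X1 X1.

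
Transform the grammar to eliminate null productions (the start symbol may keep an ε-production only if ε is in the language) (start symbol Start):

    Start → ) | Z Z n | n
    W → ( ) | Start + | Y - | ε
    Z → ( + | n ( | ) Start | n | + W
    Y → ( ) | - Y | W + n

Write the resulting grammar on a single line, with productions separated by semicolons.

Nullable set = {W}.
ε ∉ L(G), so no ε-production is kept.
For each production, add variants omitting each subset of nullable occurrences: Z → + W gives + W | +. Y → W + n gives W + n | + n.

Start → ) | Z Z n | n; W → ( ) | Start + | Y -; Z → ( + | n ( | ) Start | n | + W | +; Y → ( ) | - Y | W + n | + n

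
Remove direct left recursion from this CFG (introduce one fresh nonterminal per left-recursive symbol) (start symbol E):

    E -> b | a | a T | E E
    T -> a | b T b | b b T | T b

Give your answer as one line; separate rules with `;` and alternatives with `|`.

E -> b E' | a E' | a T E'; T -> a T' | b T b T' | b b T T'; E' -> E E' | ε; T' -> b T' | ε

E, T are directly left-recursive.
For E: α = {E}, β = {b, a, a T}. Rewrite as E → β E' and E' → α E' | ε.
For T: α = {b}, β = {a, b T b, b b T}. Rewrite as T → β T' and T' → α T' | ε.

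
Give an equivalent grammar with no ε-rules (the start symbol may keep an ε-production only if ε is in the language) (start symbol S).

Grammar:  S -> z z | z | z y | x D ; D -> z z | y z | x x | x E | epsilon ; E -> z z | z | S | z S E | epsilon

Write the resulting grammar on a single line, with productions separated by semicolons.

S -> z z | z | z y | x D | x; D -> z z | y z | x x | x E | x; E -> z z | z | S | z S E | z S

Nullable nonterminals: {D, E}.
ε ∉ L(G), so no ε-production is kept.
For each production, add variants omitting each subset of nullable occurrences: S → x D gives x D | x. D → x E gives x E | x. E → z S E gives z S E | z S.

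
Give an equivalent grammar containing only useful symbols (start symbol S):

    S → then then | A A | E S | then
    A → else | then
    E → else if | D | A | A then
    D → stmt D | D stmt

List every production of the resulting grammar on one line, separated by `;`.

Generating nonterminals: {A, E, S}.
Reachable from S after that: {A, E, S}.
Removed useless symbols: {D} and every production mentioning them.

S → then then | A A | E S | then; A → else | then; E → else if | A | A then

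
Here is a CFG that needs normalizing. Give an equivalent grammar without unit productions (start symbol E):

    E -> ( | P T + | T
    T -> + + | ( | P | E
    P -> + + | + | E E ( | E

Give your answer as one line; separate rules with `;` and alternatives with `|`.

Unit pairs: E ⇒* {P, T}; P ⇒* {E, T}; T ⇒* {E, P}.
For each unit pair (A, B), copy every non-unit production of B to A, then drop all unit productions.

E -> ( | P T + | + + | + | E E (; T -> ( | P T + | + + | + | E E (; P -> ( | P T + | + + | + | E E (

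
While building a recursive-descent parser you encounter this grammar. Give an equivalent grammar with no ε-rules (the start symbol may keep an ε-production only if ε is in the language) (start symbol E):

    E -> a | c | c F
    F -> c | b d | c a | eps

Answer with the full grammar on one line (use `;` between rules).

E -> a | c | c F; F -> c | b d | c a

The nullable symbols are {F}.
ε ∉ L(G), so no ε-production is kept.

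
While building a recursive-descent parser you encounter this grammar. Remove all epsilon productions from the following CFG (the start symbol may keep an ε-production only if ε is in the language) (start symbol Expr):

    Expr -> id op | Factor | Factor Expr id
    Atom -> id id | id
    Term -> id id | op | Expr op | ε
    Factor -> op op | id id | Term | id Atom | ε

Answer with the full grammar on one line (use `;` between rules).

Nullable nonterminals: {Expr, Factor, Term}.
ε ∈ L(G) since Expr is nullable, so keep Expr → ε.
For each production, add variants omitting each subset of nullable occurrences: Expr → Factor Expr id gives Factor Expr id | Factor id | Expr id | id.

Expr -> id op | Factor | Factor Expr id | Factor id | Expr id | id | ε; Atom -> id id | id; Term -> id id | op | Expr op; Factor -> op op | id id | Term | id Atom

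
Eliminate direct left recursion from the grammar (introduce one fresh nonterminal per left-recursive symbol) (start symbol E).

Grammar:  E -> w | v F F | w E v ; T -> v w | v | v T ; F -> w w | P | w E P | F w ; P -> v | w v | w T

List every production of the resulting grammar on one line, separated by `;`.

Left recursion appears on F.
For F: α = {w}, β = {w w, P, w E P}. Rewrite as F → β F' and F' → α F' | ε.

E -> w | v F F | w E v; T -> v w | v | v T; F -> w w F' | P F' | w E P F'; P -> v | w v | w T; F' -> w F' | ε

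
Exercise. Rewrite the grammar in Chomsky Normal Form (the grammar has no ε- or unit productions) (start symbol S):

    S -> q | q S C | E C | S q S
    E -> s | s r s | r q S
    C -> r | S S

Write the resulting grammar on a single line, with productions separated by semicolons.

Introduce a nonterminal for each terminal appearing in a rule of length ≥ 2: X1 → q, X2 → s, X3 → r.
Binarize each right-hand side of length ≥ 3 by chaining fresh nonterminals (Y1, Y2, …): affected rules were S → X1 S C; S → S X1 S; E → X2 X3 X2; E → X3 X1 S.

S -> q | X1 Y1 | E C | S Y2; E -> s | X2 Y3 | X3 Y4; C -> r | S S; X1 -> q; X2 -> s; X3 -> r; Y1 -> S C; Y2 -> X1 S; Y3 -> X3 X2; Y4 -> X1 S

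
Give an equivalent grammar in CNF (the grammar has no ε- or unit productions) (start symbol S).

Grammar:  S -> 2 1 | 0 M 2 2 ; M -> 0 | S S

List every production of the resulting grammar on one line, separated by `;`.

Introduce a nonterminal for each terminal appearing in a rule of length ≥ 2: X1 → 2, X2 → 1, X3 → 0.
Binarize each right-hand side of length ≥ 3 by chaining fresh nonterminals (Y1, Y2, …): affected rules were S → X3 M X1 X1.

S -> X1 X2 | X3 Y1; M -> 0 | S S; X1 -> 2; X2 -> 1; X3 -> 0; Y1 -> M Y2; Y2 -> X1 X1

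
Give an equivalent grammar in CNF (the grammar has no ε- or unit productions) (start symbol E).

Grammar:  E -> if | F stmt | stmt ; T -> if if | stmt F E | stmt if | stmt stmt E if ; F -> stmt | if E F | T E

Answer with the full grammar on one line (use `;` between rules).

Introduce a nonterminal for each terminal appearing in a rule of length ≥ 2: X1 → stmt, X2 → if.
Binarize each right-hand side of length ≥ 3 by chaining fresh nonterminals (Y1, Y2, …): affected rules were T → X1 F E; T → X1 X1 E X2; F → X2 E F.

E -> if | F X1 | stmt; T -> X2 X2 | X1 Y1 | X1 X2 | X1 Y2; F -> stmt | X2 Y4 | T E; X1 -> stmt; X2 -> if; Y1 -> F E; Y2 -> X1 Y3; Y3 -> E X2; Y4 -> E F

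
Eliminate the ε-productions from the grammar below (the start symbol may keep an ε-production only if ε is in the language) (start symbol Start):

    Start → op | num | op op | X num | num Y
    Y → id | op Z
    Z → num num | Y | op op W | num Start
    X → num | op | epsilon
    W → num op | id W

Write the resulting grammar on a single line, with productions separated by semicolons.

The nullable symbols are {X}.
ε ∉ L(G), so no ε-production is kept.

Start → op | num | op op | X num | num Y; Y → id | op Z; Z → num num | Y | op op W | num Start; X → num | op; W → num op | id W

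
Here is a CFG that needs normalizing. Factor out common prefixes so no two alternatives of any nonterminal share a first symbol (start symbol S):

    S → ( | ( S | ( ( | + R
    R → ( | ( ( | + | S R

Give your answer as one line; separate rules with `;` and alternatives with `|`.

S has alternatives sharing prefix '(': factor to S → ( S' with S' → ε | S | (.
R has alternatives sharing prefix '(': factor to R → ( R' with R' → ε | (.

S → + R | ( S'; R → + | S R | ( R'; S' → ε | S | (; R' → ε | (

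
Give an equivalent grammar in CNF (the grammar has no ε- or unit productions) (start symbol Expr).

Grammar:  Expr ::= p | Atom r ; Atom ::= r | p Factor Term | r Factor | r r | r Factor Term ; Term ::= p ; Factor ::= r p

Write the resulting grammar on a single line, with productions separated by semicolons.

Expr ::= p | Atom X1; Atom ::= r | X2 Y1 | X1 Factor | X1 X1 | X1 Y2; Term ::= p; Factor ::= X1 X2; X1 ::= r; X2 ::= p; Y1 ::= Factor Term; Y2 ::= Factor Term

Introduce a nonterminal for each terminal appearing in a rule of length ≥ 2: X1 → r, X2 → p.
Binarize each right-hand side of length ≥ 3 by chaining fresh nonterminals (Y1, Y2, …): affected rules were Atom → X2 Factor Term; Atom → X1 Factor Term.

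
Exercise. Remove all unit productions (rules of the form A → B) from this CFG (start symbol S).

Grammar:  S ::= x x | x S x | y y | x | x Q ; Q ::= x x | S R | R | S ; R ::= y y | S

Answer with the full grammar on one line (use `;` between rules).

S ::= x x | x S x | y y | x | x Q; Q ::= y y | x x | x S x | x | x Q | S R; R ::= x x | x S x | y y | x | x Q

Unit pairs: Q ⇒* {R, S}; R ⇒* {S}.
For each unit pair (A, B), copy every non-unit production of B to A, then drop all unit productions.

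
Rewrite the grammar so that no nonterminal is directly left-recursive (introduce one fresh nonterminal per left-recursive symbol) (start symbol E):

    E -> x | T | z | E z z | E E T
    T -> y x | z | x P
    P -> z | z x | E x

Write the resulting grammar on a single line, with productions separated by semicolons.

E -> x E' | T E' | z E'; T -> y x | z | x P; P -> z | z x | E x; E' -> z z E' | E T E' | ε

E is directly left-recursive.
For E: α = {z z, E T}, β = {x, T, z}. Rewrite as E → β E' and E' → α E' | ε.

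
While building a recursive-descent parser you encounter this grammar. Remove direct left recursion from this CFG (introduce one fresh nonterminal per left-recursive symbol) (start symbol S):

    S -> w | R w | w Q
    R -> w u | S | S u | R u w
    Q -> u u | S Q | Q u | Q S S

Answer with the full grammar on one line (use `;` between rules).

Directly left-recursive nonterminals: R, Q.
For R: α = {u w}, β = {w u, S, S u}. Rewrite as R → β R' and R' → α R' | ε.
For Q: α = {u, S S}, β = {u u, S Q}. Rewrite as Q → β Q' and Q' → α Q' | ε.

S -> w | R w | w Q; R -> w u R' | S R' | S u R'; Q -> u u Q' | S Q Q'; R' -> u w R' | ε; Q' -> u Q' | S S Q' | ε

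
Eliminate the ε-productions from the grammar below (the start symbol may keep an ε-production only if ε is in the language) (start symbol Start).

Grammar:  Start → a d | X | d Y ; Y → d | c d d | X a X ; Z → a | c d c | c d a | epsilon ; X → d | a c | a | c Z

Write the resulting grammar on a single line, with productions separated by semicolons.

Start → a d | X | d Y; Y → d | c d d | X a X; Z → a | c d c | c d a; X → d | a c | a | c Z | c

Nullable set = {Z}.
ε ∉ L(G), so no ε-production is kept.
Expand every rule over subsets of its nullable positions: X → c Z gives c Z | c.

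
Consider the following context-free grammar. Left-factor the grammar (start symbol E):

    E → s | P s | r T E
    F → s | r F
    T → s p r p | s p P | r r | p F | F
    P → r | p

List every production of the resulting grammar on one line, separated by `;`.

E → s | P s | r T E; F → s | r F; T → r r | p F | F | s p T'; P → r | p; T' → r p | P

T has alternatives sharing prefix 's p': factor to T → s p T' with T' → r p | P.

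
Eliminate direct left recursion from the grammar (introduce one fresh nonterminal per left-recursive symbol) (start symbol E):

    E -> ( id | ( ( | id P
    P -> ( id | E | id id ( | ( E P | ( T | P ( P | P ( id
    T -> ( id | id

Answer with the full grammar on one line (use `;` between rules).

Left recursion appears on P.
For P: α = {( P, ( id}, β = {( id, E, id id (, ( E P, ( T}. Rewrite as P → β P' and P' → α P' | ε.

E -> ( id | ( ( | id P; P -> ( id P' | E P' | id id ( P' | ( E P P' | ( T P'; T -> ( id | id; P' -> ( P P' | ( id P' | eps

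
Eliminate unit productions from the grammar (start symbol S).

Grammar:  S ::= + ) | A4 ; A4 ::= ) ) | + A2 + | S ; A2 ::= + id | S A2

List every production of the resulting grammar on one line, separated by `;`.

S ::= ) ) | + A2 + | + ); A4 ::= ) ) | + A2 + | + ); A2 ::= + id | S A2

Unit pairs: A4 ⇒* {S}; S ⇒* {A4}.
For each unit pair (A, B), copy every non-unit production of B to A, then drop all unit productions.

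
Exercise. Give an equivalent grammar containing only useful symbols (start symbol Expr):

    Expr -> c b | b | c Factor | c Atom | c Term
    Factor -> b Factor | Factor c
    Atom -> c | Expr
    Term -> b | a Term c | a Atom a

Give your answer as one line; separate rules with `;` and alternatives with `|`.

Expr -> c b | b | c Atom | c Term; Atom -> c | Expr; Term -> b | a Term c | a Atom a

Generating nonterminals: {Atom, Expr, Term}.
Reachable from Expr after that: {Atom, Expr, Term}.
Removed useless symbols: {Factor} and every production mentioning them.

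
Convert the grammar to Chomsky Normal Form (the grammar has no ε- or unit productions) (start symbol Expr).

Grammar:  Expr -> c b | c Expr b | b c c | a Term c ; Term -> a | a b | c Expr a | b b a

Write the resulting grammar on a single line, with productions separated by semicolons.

Introduce a nonterminal for each terminal appearing in a rule of length ≥ 2: X1 → c, X2 → b, X3 → a.
Binarize each right-hand side of length ≥ 3 by chaining fresh nonterminals (Y1, Y2, …): affected rules were Expr → X1 Expr X2; Expr → X2 X1 X1; Expr → X3 Term X1; Term → X1 Expr X3.

Expr -> X1 X2 | X1 Y1 | X2 Y2 | X3 Y3; Term -> a | X3 X2 | X1 Y4 | X2 Y5; X1 -> c; X2 -> b; X3 -> a; Y1 -> Expr X2; Y2 -> X1 X1; Y3 -> Term X1; Y4 -> Expr X3; Y5 -> X2 X3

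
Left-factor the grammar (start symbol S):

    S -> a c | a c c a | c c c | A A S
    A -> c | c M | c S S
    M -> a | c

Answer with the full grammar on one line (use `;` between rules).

S -> c c c | A A S | a c S'; A -> c A'; M -> a | c; S' -> eps | c a; A' -> eps | M | S S

S has alternatives sharing prefix 'a c': factor to S → a c S' with S' → ε | c a.
A has alternatives sharing prefix 'c': factor to A → c A' with A' → ε | M | S S.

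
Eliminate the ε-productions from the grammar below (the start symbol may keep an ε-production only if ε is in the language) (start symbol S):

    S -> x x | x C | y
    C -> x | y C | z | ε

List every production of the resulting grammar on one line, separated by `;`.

S -> x x | x C | x | y; C -> x | y C | y | z

Nullable set = {C}.
ε ∉ L(G), so no ε-production is kept.
Add the nullable-subset variants: S → x C gives x C | x. C → y C gives y C | y.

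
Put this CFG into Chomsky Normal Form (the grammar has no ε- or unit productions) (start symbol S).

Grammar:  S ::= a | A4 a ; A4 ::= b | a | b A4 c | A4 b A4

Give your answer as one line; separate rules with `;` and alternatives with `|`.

Introduce a nonterminal for each terminal appearing in a rule of length ≥ 2: X1 → a, X2 → b, X3 → c.
Binarize each right-hand side of length ≥ 3 by chaining fresh nonterminals (Y1, Y2, …): affected rules were A4 → X2 A4 X3; A4 → A4 X2 A4.

S ::= a | A4 X1; A4 ::= b | a | X2 Y1 | A4 Y2; X1 ::= a; X2 ::= b; X3 ::= c; Y1 ::= A4 X3; Y2 ::= X2 A4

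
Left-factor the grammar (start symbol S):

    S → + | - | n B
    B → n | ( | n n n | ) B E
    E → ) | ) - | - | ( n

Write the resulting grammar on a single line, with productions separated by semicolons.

B has alternatives sharing prefix 'n': factor to B → n B' with B' → ε | n n.
E has alternatives sharing prefix ')': factor to E → ) E' with E' → ε | -.

S → + | - | n B; B → ( | ) B E | n B'; E → - | ( n | ) E'; B' → ε | n n; E' → ε | -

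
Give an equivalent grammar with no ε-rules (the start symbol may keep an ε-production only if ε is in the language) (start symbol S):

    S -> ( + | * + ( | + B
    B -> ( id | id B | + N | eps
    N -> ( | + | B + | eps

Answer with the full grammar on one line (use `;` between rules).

Nullable set = {B, N}.
ε ∉ L(G), so no ε-production is kept.
Expand every rule over subsets of its nullable positions: S → + B gives + B | +. B → id B gives id B | id. B → + N gives + N | +.

S -> ( + | * + ( | + B | +; B -> ( id | id B | id | + N | +; N -> ( | + | B +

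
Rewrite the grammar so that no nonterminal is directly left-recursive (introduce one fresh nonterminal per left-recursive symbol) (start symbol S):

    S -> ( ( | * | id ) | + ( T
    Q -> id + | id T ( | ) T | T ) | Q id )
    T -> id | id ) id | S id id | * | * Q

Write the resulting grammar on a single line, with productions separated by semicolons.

S -> ( ( | * | id ) | + ( T; Q -> id + Q' | id T ( Q' | ) T Q' | T ) Q'; T -> id | id ) id | S id id | * | * Q; Q' -> id ) Q' | epsilon

Directly left-recursive nonterminal: Q.
For Q: α = {id )}, β = {id +, id T (, ) T, T )}. Rewrite as Q → β Q' and Q' → α Q' | ε.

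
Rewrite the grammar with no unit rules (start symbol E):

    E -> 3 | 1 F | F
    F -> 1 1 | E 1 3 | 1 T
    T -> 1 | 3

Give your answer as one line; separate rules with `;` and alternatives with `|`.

E -> 3 | 1 F | 1 1 | E 1 3 | 1 T; F -> 1 1 | E 1 3 | 1 T; T -> 1 | 3

Unit pairs: E ⇒* {F}.
For each unit pair (A, B), copy every non-unit production of B to A, then drop all unit productions.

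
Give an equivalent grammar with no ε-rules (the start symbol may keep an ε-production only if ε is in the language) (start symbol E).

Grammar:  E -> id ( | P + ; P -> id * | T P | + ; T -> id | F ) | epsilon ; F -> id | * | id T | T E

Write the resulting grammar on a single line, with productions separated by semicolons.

E -> id ( | P +; P -> id * | T P | +; T -> id | F ); F -> id | * | id T | T E | E

The nullable symbols are {T}.
ε ∉ L(G), so no ε-production is kept.
Add the nullable-subset variants: F → T E gives T E | E.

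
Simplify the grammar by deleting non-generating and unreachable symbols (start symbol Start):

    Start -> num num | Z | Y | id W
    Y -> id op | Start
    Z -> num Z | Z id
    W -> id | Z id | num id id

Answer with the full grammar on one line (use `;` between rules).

Generating nonterminals: {Start, W, Y}.
Reachable from Start after that: {Start, W, Y}.
Removed useless symbols: {Z} and every production mentioning them.

Start -> num num | Y | id W; Y -> id op | Start; W -> id | num id id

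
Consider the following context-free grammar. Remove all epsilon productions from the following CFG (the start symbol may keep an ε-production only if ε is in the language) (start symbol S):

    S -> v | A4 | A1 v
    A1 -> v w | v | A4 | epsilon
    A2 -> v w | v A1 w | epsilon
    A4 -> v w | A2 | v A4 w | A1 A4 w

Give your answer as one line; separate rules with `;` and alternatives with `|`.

Nullable nonterminals: {A1, A2, A4, S}.
ε ∈ L(G) since S is nullable, so keep S → ε.
Expand every rule over subsets of its nullable positions: A4 → A1 A4 w gives A1 A4 w | A1 w | A4 w | w.

S -> v | A4 | A1 v | ε; A1 -> v w | v | A4; A2 -> v w | v A1 w; A4 -> v w | A2 | v A4 w | A1 A4 w | A1 w | A4 w | w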